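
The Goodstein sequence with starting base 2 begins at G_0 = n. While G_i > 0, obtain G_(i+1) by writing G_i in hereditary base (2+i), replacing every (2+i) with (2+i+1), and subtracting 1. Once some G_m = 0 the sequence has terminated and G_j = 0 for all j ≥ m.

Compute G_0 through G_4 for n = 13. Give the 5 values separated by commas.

13, 108, 1279, 16092, 280711

step 0: 13 = 2^(2 + 1) + 2^2 + 1; sub 3 for 2: 3^(3 + 1) + 3^3 + 1; = 109; G_1 = 109−1 = 108
step 1: 108 = 3^(3 + 1) + 3^3; sub 4 for 3: 4^(4 + 1) + 4^4; = 1280; G_2 = 1280−1 = 1279
step 2: 1279 = 4^(4 + 1) + 3·4^3 + 3·4^2 + 3·4 + 3; sub 5 for 4: 5^(5 + 1) + 3·5^3 + 3·5^2 + 3·5 + 3; = 16093; G_3 = 16093−1 = 16092
step 3: 16092 = 5^(5 + 1) + 3·5^3 + 3·5^2 + 3·5 + 2; sub 6 for 5: 6^(6 + 1) + 3·6^3 + 3·6^2 + 3·6 + 2; = 280712; G_4 = 280712−1 = 280711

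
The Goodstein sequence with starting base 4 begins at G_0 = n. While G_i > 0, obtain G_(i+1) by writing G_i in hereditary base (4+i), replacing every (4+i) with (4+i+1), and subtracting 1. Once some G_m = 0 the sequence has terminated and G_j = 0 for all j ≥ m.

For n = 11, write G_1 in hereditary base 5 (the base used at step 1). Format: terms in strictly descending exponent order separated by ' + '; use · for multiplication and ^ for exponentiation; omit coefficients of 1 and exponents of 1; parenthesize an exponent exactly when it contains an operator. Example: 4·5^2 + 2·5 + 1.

base 4: 11 = 2·4 + 3; at 5: 2·5 + 3 = 13; next = 12
base 5: 12 = 2·5 + 2; at 6: 2·6 + 2 = 14; next = 13

2·5 + 2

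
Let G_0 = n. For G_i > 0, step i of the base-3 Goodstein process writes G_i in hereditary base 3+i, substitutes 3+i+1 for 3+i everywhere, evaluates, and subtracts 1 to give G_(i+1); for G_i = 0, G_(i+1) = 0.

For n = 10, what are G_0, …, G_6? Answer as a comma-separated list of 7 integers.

10, 16, 24, 27, 30, 33, 36

G_0 = 10. HB_3(10) = 3^2 + 1. Bump = 17. G_1 = 16.
G_1 = 16. HB_4(16) = 4^2. Bump = 25. G_2 = 24.
G_2 = 24. HB_5(24) = 4·5 + 4. Bump = 28. G_3 = 27.
G_3 = 27. HB_6(27) = 4·6 + 3. Bump = 31. G_4 = 30.
G_4 = 30. HB_7(30) = 4·7 + 2. Bump = 34. G_5 = 33.
G_5 = 33. HB_8(33) = 4·8 + 1. Bump = 37. G_6 = 36.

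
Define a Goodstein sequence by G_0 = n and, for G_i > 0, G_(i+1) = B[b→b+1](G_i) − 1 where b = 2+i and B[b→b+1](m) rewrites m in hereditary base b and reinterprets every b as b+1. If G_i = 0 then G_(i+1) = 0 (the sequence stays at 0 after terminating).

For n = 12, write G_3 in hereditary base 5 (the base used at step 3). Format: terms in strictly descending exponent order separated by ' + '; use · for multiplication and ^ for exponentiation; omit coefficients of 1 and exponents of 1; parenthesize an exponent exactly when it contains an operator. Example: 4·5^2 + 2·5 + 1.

G_0 = 12. HB_2(12) = 2^(2 + 1) + 2^2. Bump = 108. G_1 = 107.
G_1 = 107. HB_3(107) = 3^(3 + 1) + 2·3^2 + 2·3 + 2. Bump = 1066. G_2 = 1065.
G_2 = 1065. HB_4(1065) = 4^(4 + 1) + 2·4^2 + 2·4 + 1. Bump = 15686. G_3 = 15685.
G_3 = 15685. HB_5(15685) = 5^(5 + 1) + 2·5^2 + 2·5. Bump = 280020. G_4 = 280019.

5^(5 + 1) + 2·5^2 + 2·5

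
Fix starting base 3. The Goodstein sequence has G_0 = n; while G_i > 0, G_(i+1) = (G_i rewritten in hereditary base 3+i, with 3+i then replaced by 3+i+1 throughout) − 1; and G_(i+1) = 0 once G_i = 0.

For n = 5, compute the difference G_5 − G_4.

-1

(0) 5|_3 = 3 + 2 ↦ 4 + 2|_4 = 6 ⇒ 5
(1) 5|_4 = 4 + 1 ↦ 5 + 1|_5 = 6 ⇒ 5
(2) 5|_5 = 5 ↦ 6|_6 = 6 ⇒ 5
(3) 5|_6 = 5 ↦ 5|_7 = 5 ⇒ 4
(4) 4|_7 = 4 ↦ 4|_8 = 4 ⇒ 3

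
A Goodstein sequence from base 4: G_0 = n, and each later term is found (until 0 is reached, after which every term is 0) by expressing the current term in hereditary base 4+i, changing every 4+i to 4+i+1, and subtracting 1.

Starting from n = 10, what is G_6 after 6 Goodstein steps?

i=0: 10 = 2·4 + 2 (b=4); 4→5: 2·5 + 2 = 12; 12−1 = 11
i=1: 11 = 2·5 + 1 (b=5); 5→6: 2·6 + 1 = 13; 13−1 = 12
i=2: 12 = 2·6 (b=6); 6→7: 2·7 = 14; 14−1 = 13
i=3: 13 = 7 + 6 (b=7); 7→8: 8 + 6 = 14; 14−1 = 13
i=4: 13 = 8 + 5 (b=8); 8→9: 9 + 5 = 14; 14−1 = 13
i=5: 13 = 9 + 4 (b=9); 9→10: 10 + 4 = 14; 14−1 = 13
i=6: 13 = 10 + 3 (b=10); 10→11: 11 + 3 = 14; 14−1 = 13

13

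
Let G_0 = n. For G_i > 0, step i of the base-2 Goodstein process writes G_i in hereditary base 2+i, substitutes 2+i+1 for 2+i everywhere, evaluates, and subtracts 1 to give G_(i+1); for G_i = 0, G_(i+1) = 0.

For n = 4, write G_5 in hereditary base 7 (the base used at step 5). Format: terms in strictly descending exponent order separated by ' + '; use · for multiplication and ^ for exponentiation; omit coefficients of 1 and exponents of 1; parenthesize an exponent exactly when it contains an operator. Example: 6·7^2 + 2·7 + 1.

4 —HB2→ 2^2 —bump→ 3^3 = 27 —(−1)→ 26
26 —HB3→ 2·3^2 + 2·3 + 2 —bump→ 2·4^2 + 2·4 + 2 = 42 —(−1)→ 41
41 —HB4→ 2·4^2 + 2·4 + 1 —bump→ 2·5^2 + 2·5 + 1 = 61 —(−1)→ 60
60 —HB5→ 2·5^2 + 2·5 —bump→ 2·6^2 + 2·6 = 84 —(−1)→ 83
83 —HB6→ 2·6^2 + 6 + 5 —bump→ 2·7^2 + 7 + 5 = 110 —(−1)→ 109
109 —HB7→ 2·7^2 + 7 + 4 —bump→ 2·8^2 + 8 + 4 = 140 —(−1)→ 139

2·7^2 + 7 + 4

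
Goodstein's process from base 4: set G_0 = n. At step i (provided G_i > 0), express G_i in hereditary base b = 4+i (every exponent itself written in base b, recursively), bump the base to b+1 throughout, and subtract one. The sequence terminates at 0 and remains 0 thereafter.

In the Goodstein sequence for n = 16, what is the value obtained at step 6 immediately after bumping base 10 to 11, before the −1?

i=0: 16 = 4^2 (b=4); 4→5: 5^2 = 25; 25−1 = 24
i=1: 24 = 4·5 + 4 (b=5); 5→6: 4·6 + 4 = 28; 28−1 = 27
i=2: 27 = 4·6 + 3 (b=6); 6→7: 4·7 + 3 = 31; 31−1 = 30
i=3: 30 = 4·7 + 2 (b=7); 7→8: 4·8 + 2 = 34; 34−1 = 33
i=4: 33 = 4·8 + 1 (b=8); 8→9: 4·9 + 1 = 37; 37−1 = 36
i=5: 36 = 4·9 (b=9); 9→10: 4·10 = 40; 40−1 = 39

42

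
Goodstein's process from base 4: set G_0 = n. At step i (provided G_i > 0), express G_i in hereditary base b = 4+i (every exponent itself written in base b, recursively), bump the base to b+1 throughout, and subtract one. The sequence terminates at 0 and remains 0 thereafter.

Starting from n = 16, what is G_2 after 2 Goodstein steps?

27

(0) 16|_4 = 4^2 ↦ 5^2|_5 = 25 ⇒ 24
(1) 24|_5 = 4·5 + 4 ↦ 4·6 + 4|_6 = 28 ⇒ 27
(2) 27|_6 = 4·6 + 3 ↦ 4·7 + 3|_7 = 31 ⇒ 30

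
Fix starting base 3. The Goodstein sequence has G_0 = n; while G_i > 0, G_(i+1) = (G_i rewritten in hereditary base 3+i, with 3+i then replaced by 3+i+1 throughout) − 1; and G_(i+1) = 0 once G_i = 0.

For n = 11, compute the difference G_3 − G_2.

10

G_0 = 11. HB_3(11) = 3^2 + 2. Bump = 18. G_1 = 17.
G_1 = 17. HB_4(17) = 4^2 + 1. Bump = 26. G_2 = 25.
G_2 = 25. HB_5(25) = 5^2. Bump = 36. G_3 = 35.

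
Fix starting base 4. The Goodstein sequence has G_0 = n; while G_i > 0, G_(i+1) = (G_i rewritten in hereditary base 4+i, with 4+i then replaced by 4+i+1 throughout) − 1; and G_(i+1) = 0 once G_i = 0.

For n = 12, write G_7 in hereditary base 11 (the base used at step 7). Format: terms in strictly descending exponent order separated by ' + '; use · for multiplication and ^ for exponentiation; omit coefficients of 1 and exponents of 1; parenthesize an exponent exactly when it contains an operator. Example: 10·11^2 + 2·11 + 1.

11 + 8

i=0: 12 = 3·4 (b=4); 4→5: 3·5 = 15; 15−1 = 14
i=1: 14 = 2·5 + 4 (b=5); 5→6: 2·6 + 4 = 16; 16−1 = 15
i=2: 15 = 2·6 + 3 (b=6); 6→7: 2·7 + 3 = 17; 17−1 = 16
i=3: 16 = 2·7 + 2 (b=7); 7→8: 2·8 + 2 = 18; 18−1 = 17
i=4: 17 = 2·8 + 1 (b=8); 8→9: 2·9 + 1 = 19; 19−1 = 18
i=5: 18 = 2·9 (b=9); 9→10: 2·10 = 20; 20−1 = 19
i=6: 19 = 10 + 9 (b=10); 10→11: 11 + 9 = 20; 20−1 = 19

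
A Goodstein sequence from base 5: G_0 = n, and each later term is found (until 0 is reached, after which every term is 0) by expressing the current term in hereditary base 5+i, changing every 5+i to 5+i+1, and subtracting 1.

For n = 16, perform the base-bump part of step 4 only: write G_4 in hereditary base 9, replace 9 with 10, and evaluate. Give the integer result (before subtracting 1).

step 0: 16 = 3·5 + 1; sub 6 for 5: 3·6 + 1; = 19; G_1 = 19−1 = 18
step 1: 18 = 3·6; sub 7 for 6: 3·7; = 21; G_2 = 21−1 = 20
step 2: 20 = 2·7 + 6; sub 8 for 7: 2·8 + 6; = 22; G_3 = 22−1 = 21
step 3: 21 = 2·8 + 5; sub 9 for 8: 2·9 + 5; = 23; G_4 = 23−1 = 22

24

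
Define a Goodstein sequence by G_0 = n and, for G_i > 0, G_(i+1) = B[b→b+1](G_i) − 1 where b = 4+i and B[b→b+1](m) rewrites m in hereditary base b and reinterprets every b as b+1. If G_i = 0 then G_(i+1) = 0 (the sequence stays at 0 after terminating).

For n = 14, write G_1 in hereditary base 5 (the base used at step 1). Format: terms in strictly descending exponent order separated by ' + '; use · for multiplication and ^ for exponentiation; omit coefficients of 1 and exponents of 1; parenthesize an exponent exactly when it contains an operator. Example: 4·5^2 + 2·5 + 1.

[0] 14 ≡ 3·4 + 2 (base 4). Lift 5: 17. −1: 16.
[1] 16 ≡ 3·5 + 1 (base 5). Lift 6: 19. −1: 18.

3·5 + 1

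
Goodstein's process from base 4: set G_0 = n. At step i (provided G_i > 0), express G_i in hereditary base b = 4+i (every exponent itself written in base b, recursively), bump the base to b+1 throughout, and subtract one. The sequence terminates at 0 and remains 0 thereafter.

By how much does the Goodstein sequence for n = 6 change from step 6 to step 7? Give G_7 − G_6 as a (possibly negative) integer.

-1

G_0 = 6. HB_4(6) = 4 + 2. Bump = 7. G_1 = 6.
G_1 = 6. HB_5(6) = 5 + 1. Bump = 7. G_2 = 6.
G_2 = 6. HB_6(6) = 6. Bump = 7. G_3 = 6.
G_3 = 6. HB_7(6) = 6. Bump = 6. G_4 = 5.
G_4 = 5. HB_8(5) = 5. Bump = 5. G_5 = 4.
G_5 = 4. HB_9(4) = 4. Bump = 4. G_6 = 3.
G_6 = 3. HB_10(3) = 3. Bump = 3. G_7 = 2.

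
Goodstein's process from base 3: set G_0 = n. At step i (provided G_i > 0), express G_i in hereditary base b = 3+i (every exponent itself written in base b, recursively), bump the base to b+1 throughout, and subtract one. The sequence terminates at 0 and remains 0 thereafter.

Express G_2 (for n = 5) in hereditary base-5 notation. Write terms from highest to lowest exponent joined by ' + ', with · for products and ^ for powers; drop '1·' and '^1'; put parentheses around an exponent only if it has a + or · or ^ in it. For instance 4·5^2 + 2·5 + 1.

[0] 5 ≡ 3 + 2 (base 3). Lift 4: 6. −1: 5.
[1] 5 ≡ 4 + 1 (base 4). Lift 5: 6. −1: 5.

5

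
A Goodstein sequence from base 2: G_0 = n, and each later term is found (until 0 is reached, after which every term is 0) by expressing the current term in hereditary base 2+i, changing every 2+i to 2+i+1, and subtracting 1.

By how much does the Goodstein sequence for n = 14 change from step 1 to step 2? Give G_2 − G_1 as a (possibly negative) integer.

base 2: 14 = 2^(2 + 1) + 2^2 + 2; at 3: 3^(3 + 1) + 3^3 + 3 = 111; next = 110
base 3: 110 = 3^(3 + 1) + 3^3 + 2; at 4: 4^(4 + 1) + 4^4 + 2 = 1282; next = 1281

1171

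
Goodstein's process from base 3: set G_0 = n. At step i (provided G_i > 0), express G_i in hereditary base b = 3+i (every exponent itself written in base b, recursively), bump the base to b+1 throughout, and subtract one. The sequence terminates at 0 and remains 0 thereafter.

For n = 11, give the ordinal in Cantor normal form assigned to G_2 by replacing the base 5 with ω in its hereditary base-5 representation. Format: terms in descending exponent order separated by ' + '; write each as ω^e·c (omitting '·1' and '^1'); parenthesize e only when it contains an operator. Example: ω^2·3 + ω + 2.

11 —HB3→ 3^2 + 2 —bump→ 4^2 + 2 = 18 —(−1)→ 17
17 —HB4→ 4^2 + 1 —bump→ 5^2 + 1 = 26 —(−1)→ 25
25 —HB5→ 5^2 —bump→ 6^2 = 36 —(−1)→ 35

ω^2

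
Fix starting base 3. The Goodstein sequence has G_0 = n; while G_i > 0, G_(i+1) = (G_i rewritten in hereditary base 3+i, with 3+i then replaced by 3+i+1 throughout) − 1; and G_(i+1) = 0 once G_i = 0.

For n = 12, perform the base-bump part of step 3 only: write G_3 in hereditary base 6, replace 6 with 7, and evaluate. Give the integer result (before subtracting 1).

[0] 12 ≡ 3^2 + 3 (base 3). Lift 4: 20. −1: 19.
[1] 19 ≡ 4^2 + 3 (base 4). Lift 5: 28. −1: 27.
[2] 27 ≡ 5^2 + 2 (base 5). Lift 6: 38. −1: 37.

50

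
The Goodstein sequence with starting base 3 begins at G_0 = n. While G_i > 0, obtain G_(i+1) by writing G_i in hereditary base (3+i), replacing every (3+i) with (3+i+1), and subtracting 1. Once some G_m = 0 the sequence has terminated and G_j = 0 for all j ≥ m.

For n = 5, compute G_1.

(0) 5|_3 = 3 + 2 ↦ 4 + 2|_4 = 6 ⇒ 5
(1) 5|_4 = 4 + 1 ↦ 5 + 1|_5 = 6 ⇒ 5

5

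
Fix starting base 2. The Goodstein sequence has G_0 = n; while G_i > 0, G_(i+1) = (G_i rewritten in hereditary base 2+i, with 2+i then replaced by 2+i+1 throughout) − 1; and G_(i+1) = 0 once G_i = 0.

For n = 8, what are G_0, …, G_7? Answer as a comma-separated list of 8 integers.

8, 80, 553, 6310, 93395, 1647195, 33554571, 774841151

8 —HB2→ 2^(2 + 1) —bump→ 3^(3 + 1) = 81 —(−1)→ 80
80 —HB3→ 2·3^3 + 2·3^2 + 2·3 + 2 —bump→ 2·4^4 + 2·4^2 + 2·4 + 2 = 554 —(−1)→ 553
553 —HB4→ 2·4^4 + 2·4^2 + 2·4 + 1 —bump→ 2·5^5 + 2·5^2 + 2·5 + 1 = 6311 —(−1)→ 6310
6310 —HB5→ 2·5^5 + 2·5^2 + 2·5 —bump→ 2·6^6 + 2·6^2 + 2·6 = 93396 —(−1)→ 93395
93395 —HB6→ 2·6^6 + 2·6^2 + 6 + 5 —bump→ 2·7^7 + 2·7^2 + 7 + 5 = 1647196 —(−1)→ 1647195
1647195 —HB7→ 2·7^7 + 2·7^2 + 7 + 4 —bump→ 2·8^8 + 2·8^2 + 8 + 4 = 33554572 —(−1)→ 33554571
33554571 —HB8→ 2·8^8 + 2·8^2 + 8 + 3 —bump→ 2·9^9 + 2·9^2 + 9 + 3 = 774841152 —(−1)→ 774841151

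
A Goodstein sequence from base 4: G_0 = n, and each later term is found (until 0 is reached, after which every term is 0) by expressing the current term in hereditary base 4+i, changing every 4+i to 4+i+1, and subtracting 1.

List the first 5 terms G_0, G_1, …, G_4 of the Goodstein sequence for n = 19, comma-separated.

19, 27, 37, 49, 63

G_0 = 19. HB_4(19) = 4^2 + 3. Bump = 28. G_1 = 27.
G_1 = 27. HB_5(27) = 5^2 + 2. Bump = 38. G_2 = 37.
G_2 = 37. HB_6(37) = 6^2 + 1. Bump = 50. G_3 = 49.
G_3 = 49. HB_7(49) = 7^2. Bump = 64. G_4 = 63.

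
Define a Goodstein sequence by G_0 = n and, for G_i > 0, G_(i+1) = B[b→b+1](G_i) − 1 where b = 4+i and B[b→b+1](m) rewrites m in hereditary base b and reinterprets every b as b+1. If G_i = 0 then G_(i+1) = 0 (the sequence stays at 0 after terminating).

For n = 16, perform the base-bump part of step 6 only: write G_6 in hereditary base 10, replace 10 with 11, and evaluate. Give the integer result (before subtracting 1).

16 —HB4→ 4^2 —bump→ 5^2 = 25 —(−1)→ 24
24 —HB5→ 4·5 + 4 —bump→ 4·6 + 4 = 28 —(−1)→ 27
27 —HB6→ 4·6 + 3 —bump→ 4·7 + 3 = 31 —(−1)→ 30
30 —HB7→ 4·7 + 2 —bump→ 4·8 + 2 = 34 —(−1)→ 33
33 —HB8→ 4·8 + 1 —bump→ 4·9 + 1 = 37 —(−1)→ 36
36 —HB9→ 4·9 —bump→ 4·10 = 40 —(−1)→ 39

42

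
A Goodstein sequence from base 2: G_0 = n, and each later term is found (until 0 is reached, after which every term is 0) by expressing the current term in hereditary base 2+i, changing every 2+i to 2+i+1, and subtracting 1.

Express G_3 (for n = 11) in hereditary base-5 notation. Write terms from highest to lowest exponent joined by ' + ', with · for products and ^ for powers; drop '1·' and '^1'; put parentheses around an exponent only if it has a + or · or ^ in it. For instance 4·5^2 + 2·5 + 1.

(0) 11|_2 = 2^(2 + 1) + 2 + 1 ↦ 3^(3 + 1) + 3 + 1|_3 = 85 ⇒ 84
(1) 84|_3 = 3^(3 + 1) + 3 ↦ 4^(4 + 1) + 4|_4 = 1028 ⇒ 1027
(2) 1027|_4 = 4^(4 + 1) + 3 ↦ 5^(5 + 1) + 3|_5 = 15628 ⇒ 15627
(3) 15627|_5 = 5^(5 + 1) + 2 ↦ 6^(6 + 1) + 2|_6 = 279938 ⇒ 279937

5^(5 + 1) + 2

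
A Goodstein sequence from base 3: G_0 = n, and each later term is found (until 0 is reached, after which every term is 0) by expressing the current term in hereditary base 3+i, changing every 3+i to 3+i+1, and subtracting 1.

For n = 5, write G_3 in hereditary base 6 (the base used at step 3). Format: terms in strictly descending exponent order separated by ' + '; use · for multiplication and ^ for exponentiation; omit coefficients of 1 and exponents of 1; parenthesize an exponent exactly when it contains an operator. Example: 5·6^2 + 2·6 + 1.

base 3: 5 = 3 + 2; at 4: 4 + 2 = 6; next = 5
base 4: 5 = 4 + 1; at 5: 5 + 1 = 6; next = 5
base 5: 5 = 5; at 6: 6 = 6; next = 5
base 6: 5 = 5; at 7: 5 = 5; next = 4

5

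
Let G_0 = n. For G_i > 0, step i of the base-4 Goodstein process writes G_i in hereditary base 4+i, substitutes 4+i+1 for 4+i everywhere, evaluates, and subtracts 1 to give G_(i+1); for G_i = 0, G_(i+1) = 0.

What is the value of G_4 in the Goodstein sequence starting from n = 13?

19

G_0 = 13. HB_4(13) = 3·4 + 1. Bump = 16. G_1 = 15.
G_1 = 15. HB_5(15) = 3·5. Bump = 18. G_2 = 17.
G_2 = 17. HB_6(17) = 2·6 + 5. Bump = 19. G_3 = 18.
G_3 = 18. HB_7(18) = 2·7 + 4. Bump = 20. G_4 = 19.
G_4 = 19. HB_8(19) = 2·8 + 3. Bump = 21. G_5 = 20.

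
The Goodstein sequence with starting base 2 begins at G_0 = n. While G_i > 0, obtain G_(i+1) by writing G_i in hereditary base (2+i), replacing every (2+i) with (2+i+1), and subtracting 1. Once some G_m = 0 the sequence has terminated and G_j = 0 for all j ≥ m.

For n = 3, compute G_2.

3

3 —HB2→ 2 + 1 —bump→ 3 + 1 = 4 —(−1)→ 3
3 —HB3→ 3 —bump→ 4 = 4 —(−1)→ 3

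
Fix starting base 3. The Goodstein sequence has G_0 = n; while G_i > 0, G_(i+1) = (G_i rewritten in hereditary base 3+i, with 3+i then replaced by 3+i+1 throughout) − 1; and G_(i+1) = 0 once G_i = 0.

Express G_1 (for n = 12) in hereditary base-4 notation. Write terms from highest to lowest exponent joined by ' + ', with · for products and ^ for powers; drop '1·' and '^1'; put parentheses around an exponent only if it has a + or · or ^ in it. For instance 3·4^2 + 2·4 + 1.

4^2 + 3

(0) 12|_3 = 3^2 + 3 ↦ 4^2 + 4|_4 = 20 ⇒ 19
(1) 19|_4 = 4^2 + 3 ↦ 5^2 + 3|_5 = 28 ⇒ 27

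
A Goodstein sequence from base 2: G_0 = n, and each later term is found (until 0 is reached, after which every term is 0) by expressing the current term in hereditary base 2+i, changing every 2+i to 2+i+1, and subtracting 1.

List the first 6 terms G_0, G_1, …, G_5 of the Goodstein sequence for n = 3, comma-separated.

3, 3, 3, 2, 1, 0

(0) 3|_2 = 2 + 1 ↦ 3 + 1|_3 = 4 ⇒ 3
(1) 3|_3 = 3 ↦ 4|_4 = 4 ⇒ 3
(2) 3|_4 = 3 ↦ 3|_5 = 3 ⇒ 2
(3) 2|_5 = 2 ↦ 2|_6 = 2 ⇒ 1
(4) 1|_6 = 1 ↦ 1|_7 = 1 ⇒ 0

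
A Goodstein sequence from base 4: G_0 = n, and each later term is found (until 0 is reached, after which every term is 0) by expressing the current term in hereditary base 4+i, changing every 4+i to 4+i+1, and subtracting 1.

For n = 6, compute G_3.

6 —HB4→ 4 + 2 —bump→ 5 + 2 = 7 —(−1)→ 6
6 —HB5→ 5 + 1 —bump→ 6 + 1 = 7 —(−1)→ 6
6 —HB6→ 6 —bump→ 7 = 7 —(−1)→ 6
6 —HB7→ 6 —bump→ 6 = 6 —(−1)→ 5

6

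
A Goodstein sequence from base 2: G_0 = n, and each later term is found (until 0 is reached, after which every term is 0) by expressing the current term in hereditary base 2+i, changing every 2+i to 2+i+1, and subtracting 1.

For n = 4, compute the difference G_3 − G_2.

G_0 = 4. HB_2(4) = 2^2. Bump = 27. G_1 = 26.
G_1 = 26. HB_3(26) = 2·3^2 + 2·3 + 2. Bump = 42. G_2 = 41.
G_2 = 41. HB_4(41) = 2·4^2 + 2·4 + 1. Bump = 61. G_3 = 60.

19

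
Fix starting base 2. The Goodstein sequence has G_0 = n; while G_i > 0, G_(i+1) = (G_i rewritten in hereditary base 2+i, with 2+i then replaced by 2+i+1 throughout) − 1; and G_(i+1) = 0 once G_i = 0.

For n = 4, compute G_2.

41

(0) 4|_2 = 2^2 ↦ 3^3|_3 = 27 ⇒ 26
(1) 26|_3 = 2·3^2 + 2·3 + 2 ↦ 2·4^2 + 2·4 + 2|_4 = 42 ⇒ 41
(2) 41|_4 = 2·4^2 + 2·4 + 1 ↦ 2·5^2 + 2·5 + 1|_5 = 61 ⇒ 60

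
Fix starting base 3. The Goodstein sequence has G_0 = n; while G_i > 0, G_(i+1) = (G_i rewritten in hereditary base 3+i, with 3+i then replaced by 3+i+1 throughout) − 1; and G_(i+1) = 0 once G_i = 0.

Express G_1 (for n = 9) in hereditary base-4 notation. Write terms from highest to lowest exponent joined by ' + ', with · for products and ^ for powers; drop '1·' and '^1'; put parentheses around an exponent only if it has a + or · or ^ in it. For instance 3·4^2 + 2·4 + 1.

step 0: 9 = 3^2; sub 4 for 3: 4^2; = 16; G_1 = 16−1 = 15
step 1: 15 = 3·4 + 3; sub 5 for 4: 3·5 + 3; = 18; G_2 = 18−1 = 17

3·4 + 3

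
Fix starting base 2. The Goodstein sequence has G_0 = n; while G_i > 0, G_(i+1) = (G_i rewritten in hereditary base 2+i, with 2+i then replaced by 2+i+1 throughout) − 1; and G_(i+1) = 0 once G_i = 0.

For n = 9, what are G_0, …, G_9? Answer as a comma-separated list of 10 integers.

9, 81, 1023, 9842, 140743, 2471826, 50333399, 1162263921, 30000003325, 855935016215

G_0=9  [base 2] 2^(2 + 1) + 1  →[2↦3]→  3^(3 + 1) + 1 = 82  −1 ⇒ G_1=81
G_1=81  [base 3] 3^(3 + 1)  →[3↦4]→  4^(4 + 1) = 1024  −1 ⇒ G_2=1023
G_2=1023  [base 4] 3·4^4 + 3·4^3 + 3·4^2 + 3·4 + 3  →[4↦5]→  3·5^5 + 3·5^3 + 3·5^2 + 3·5 + 3 = 9843  −1 ⇒ G_3=9842
G_3=9842  [base 5] 3·5^5 + 3·5^3 + 3·5^2 + 3·5 + 2  →[5↦6]→  3·6^6 + 3·6^3 + 3·6^2 + 3·6 + 2 = 140744  −1 ⇒ G_4=140743
G_4=140743  [base 6] 3·6^6 + 3·6^3 + 3·6^2 + 3·6 + 1  →[6↦7]→  3·7^7 + 3·7^3 + 3·7^2 + 3·7 + 1 = 2471827  −1 ⇒ G_5=2471826
G_5=2471826  [base 7] 3·7^7 + 3·7^3 + 3·7^2 + 3·7  →[7↦8]→  3·8^8 + 3·8^3 + 3·8^2 + 3·8 = 50333400  −1 ⇒ G_6=50333399
G_6=50333399  [base 8] 3·8^8 + 3·8^3 + 3·8^2 + 2·8 + 7  →[8↦9]→  3·9^9 + 3·9^3 + 3·9^2 + 2·9 + 7 = 1162263922  −1 ⇒ G_7=1162263921
G_7=1162263921  [base 9] 3·9^9 + 3·9^3 + 3·9^2 + 2·9 + 6  →[9↦10]→  3·10^10 + 3·10^3 + 3·10^2 + 2·10 + 6 = 30000003326  −1 ⇒ G_8=30000003325
G_8=30000003325  [base 10] 3·10^10 + 3·10^3 + 3·10^2 + 2·10 + 5  →[10↦11]→  3·11^11 + 3·11^3 + 3·11^2 + 2·11 + 5 = 855935016216  −1 ⇒ G_9=855935016215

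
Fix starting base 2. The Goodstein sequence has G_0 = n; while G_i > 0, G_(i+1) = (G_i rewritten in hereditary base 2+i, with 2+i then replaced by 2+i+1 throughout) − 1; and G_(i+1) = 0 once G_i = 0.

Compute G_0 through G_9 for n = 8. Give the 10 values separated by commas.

G_0=8  [base 2] 2^(2 + 1)  →[2↦3]→  3^(3 + 1) = 81  −1 ⇒ G_1=80
G_1=80  [base 3] 2·3^3 + 2·3^2 + 2·3 + 2  →[3↦4]→  2·4^4 + 2·4^2 + 2·4 + 2 = 554  −1 ⇒ G_2=553
G_2=553  [base 4] 2·4^4 + 2·4^2 + 2·4 + 1  →[4↦5]→  2·5^5 + 2·5^2 + 2·5 + 1 = 6311  −1 ⇒ G_3=6310
G_3=6310  [base 5] 2·5^5 + 2·5^2 + 2·5  →[5↦6]→  2·6^6 + 2·6^2 + 2·6 = 93396  −1 ⇒ G_4=93395
G_4=93395  [base 6] 2·6^6 + 2·6^2 + 6 + 5  →[6↦7]→  2·7^7 + 2·7^2 + 7 + 5 = 1647196  −1 ⇒ G_5=1647195
G_5=1647195  [base 7] 2·7^7 + 2·7^2 + 7 + 4  →[7↦8]→  2·8^8 + 2·8^2 + 8 + 4 = 33554572  −1 ⇒ G_6=33554571
G_6=33554571  [base 8] 2·8^8 + 2·8^2 + 8 + 3  →[8↦9]→  2·9^9 + 2·9^2 + 9 + 3 = 774841152  −1 ⇒ G_7=774841151
G_7=774841151  [base 9] 2·9^9 + 2·9^2 + 9 + 2  →[9↦10]→  2·10^10 + 2·10^2 + 10 + 2 = 20000000212  −1 ⇒ G_8=20000000211
G_8=20000000211  [base 10] 2·10^10 + 2·10^2 + 10 + 1  →[10↦11]→  2·11^11 + 2·11^2 + 11 + 1 = 570623341476  −1 ⇒ G_9=570623341475

8, 80, 553, 6310, 93395, 1647195, 33554571, 774841151, 20000000211, 570623341475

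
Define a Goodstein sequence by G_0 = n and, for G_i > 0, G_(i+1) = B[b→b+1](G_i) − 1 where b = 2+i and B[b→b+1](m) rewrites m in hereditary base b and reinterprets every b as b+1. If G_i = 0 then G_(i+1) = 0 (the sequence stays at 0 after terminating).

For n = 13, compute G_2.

1279

G_0=13  [base 2] 2^(2 + 1) + 2^2 + 1  →[2↦3]→  3^(3 + 1) + 3^3 + 1 = 109  −1 ⇒ G_1=108
G_1=108  [base 3] 3^(3 + 1) + 3^3  →[3↦4]→  4^(4 + 1) + 4^4 = 1280  −1 ⇒ G_2=1279
G_2=1279  [base 4] 4^(4 + 1) + 3·4^3 + 3·4^2 + 3·4 + 3  →[4↦5]→  5^(5 + 1) + 3·5^3 + 3·5^2 + 3·5 + 3 = 16093  −1 ⇒ G_3=16092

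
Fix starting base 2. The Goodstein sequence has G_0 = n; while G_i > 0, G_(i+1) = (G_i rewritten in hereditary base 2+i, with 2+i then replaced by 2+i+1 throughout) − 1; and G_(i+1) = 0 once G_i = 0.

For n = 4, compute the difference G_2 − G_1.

G_0=4  [base 2] 2^2  →[2↦3]→  3^3 = 27  −1 ⇒ G_1=26
G_1=26  [base 3] 2·3^2 + 2·3 + 2  →[3↦4]→  2·4^2 + 2·4 + 2 = 42  −1 ⇒ G_2=41

15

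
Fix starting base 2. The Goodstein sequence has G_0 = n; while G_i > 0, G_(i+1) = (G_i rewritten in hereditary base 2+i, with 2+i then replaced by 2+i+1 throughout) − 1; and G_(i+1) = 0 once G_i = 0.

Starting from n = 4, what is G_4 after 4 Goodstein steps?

(0) 4|_2 = 2^2 ↦ 3^3|_3 = 27 ⇒ 26
(1) 26|_3 = 2·3^2 + 2·3 + 2 ↦ 2·4^2 + 2·4 + 2|_4 = 42 ⇒ 41
(2) 41|_4 = 2·4^2 + 2·4 + 1 ↦ 2·5^2 + 2·5 + 1|_5 = 61 ⇒ 60
(3) 60|_5 = 2·5^2 + 2·5 ↦ 2·6^2 + 2·6|_6 = 84 ⇒ 83

83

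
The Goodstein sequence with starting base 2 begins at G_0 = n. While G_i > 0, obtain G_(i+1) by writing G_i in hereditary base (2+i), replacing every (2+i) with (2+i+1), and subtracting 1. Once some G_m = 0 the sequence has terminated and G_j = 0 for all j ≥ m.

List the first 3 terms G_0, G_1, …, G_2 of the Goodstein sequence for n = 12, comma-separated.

12, 107, 1065

i=0: 12 = 2^(2 + 1) + 2^2 (b=2); 2→3: 3^(3 + 1) + 3^3 = 108; 108−1 = 107
i=1: 107 = 3^(3 + 1) + 2·3^2 + 2·3 + 2 (b=3); 3→4: 4^(4 + 1) + 2·4^2 + 2·4 + 2 = 1066; 1066−1 = 1065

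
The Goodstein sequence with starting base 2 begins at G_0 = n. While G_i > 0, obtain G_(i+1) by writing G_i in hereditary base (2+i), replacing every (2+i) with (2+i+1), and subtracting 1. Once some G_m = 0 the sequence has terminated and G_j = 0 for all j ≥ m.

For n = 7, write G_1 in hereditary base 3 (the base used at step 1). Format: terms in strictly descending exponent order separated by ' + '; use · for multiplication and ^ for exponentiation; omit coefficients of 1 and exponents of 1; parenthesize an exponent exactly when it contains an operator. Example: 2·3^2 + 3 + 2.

i=0: 7 = 2^2 + 2 + 1 (b=2); 2→3: 3^3 + 3 + 1 = 31; 31−1 = 30
i=1: 30 = 3^3 + 3 (b=3); 3→4: 4^4 + 4 = 260; 260−1 = 259

3^3 + 3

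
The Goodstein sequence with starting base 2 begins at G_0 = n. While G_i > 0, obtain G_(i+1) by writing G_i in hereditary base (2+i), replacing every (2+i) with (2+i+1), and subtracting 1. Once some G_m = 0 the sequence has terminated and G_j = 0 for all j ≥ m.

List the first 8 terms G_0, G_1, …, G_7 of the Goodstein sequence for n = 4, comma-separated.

4, 26, 41, 60, 83, 109, 139, 173

(0) 4|_2 = 2^2 ↦ 3^3|_3 = 27 ⇒ 26
(1) 26|_3 = 2·3^2 + 2·3 + 2 ↦ 2·4^2 + 2·4 + 2|_4 = 42 ⇒ 41
(2) 41|_4 = 2·4^2 + 2·4 + 1 ↦ 2·5^2 + 2·5 + 1|_5 = 61 ⇒ 60
(3) 60|_5 = 2·5^2 + 2·5 ↦ 2·6^2 + 2·6|_6 = 84 ⇒ 83
(4) 83|_6 = 2·6^2 + 6 + 5 ↦ 2·7^2 + 7 + 5|_7 = 110 ⇒ 109
(5) 109|_7 = 2·7^2 + 7 + 4 ↦ 2·8^2 + 8 + 4|_8 = 140 ⇒ 139
(6) 139|_8 = 2·8^2 + 8 + 3 ↦ 2·9^2 + 9 + 3|_9 = 174 ⇒ 173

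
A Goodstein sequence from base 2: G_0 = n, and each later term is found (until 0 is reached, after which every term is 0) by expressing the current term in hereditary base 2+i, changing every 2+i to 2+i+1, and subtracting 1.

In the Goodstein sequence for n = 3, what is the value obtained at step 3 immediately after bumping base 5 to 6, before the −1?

2

[0] 3 ≡ 2 + 1 (base 2). Lift 3: 4. −1: 3.
[1] 3 ≡ 3 (base 3). Lift 4: 4. −1: 3.
[2] 3 ≡ 3 (base 4). Lift 5: 3. −1: 2.
[3] 2 ≡ 2 (base 5). Lift 6: 2. −1: 1.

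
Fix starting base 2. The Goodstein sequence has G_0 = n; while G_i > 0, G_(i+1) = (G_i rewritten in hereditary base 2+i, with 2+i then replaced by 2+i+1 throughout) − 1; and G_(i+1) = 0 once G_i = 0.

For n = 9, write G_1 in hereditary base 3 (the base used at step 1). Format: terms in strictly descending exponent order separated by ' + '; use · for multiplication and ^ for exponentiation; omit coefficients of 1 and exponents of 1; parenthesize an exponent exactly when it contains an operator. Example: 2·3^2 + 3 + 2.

base 2: 9 = 2^(2 + 1) + 1; at 3: 3^(3 + 1) + 1 = 82; next = 81
base 3: 81 = 3^(3 + 1); at 4: 4^(4 + 1) = 1024; next = 1023

3^(3 + 1)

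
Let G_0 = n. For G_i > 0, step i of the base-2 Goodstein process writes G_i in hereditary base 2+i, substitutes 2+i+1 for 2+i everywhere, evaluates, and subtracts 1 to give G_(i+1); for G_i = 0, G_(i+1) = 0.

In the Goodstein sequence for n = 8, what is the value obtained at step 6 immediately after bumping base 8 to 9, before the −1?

base 2: 8 = 2^(2 + 1); at 3: 3^(3 + 1) = 81; next = 80
base 3: 80 = 2·3^3 + 2·3^2 + 2·3 + 2; at 4: 2·4^4 + 2·4^2 + 2·4 + 2 = 554; next = 553
base 4: 553 = 2·4^4 + 2·4^2 + 2·4 + 1; at 5: 2·5^5 + 2·5^2 + 2·5 + 1 = 6311; next = 6310
base 5: 6310 = 2·5^5 + 2·5^2 + 2·5; at 6: 2·6^6 + 2·6^2 + 2·6 = 93396; next = 93395
base 6: 93395 = 2·6^6 + 2·6^2 + 6 + 5; at 7: 2·7^7 + 2·7^2 + 7 + 5 = 1647196; next = 1647195
base 7: 1647195 = 2·7^7 + 2·7^2 + 7 + 4; at 8: 2·8^8 + 2·8^2 + 8 + 4 = 33554572; next = 33554571
base 8: 33554571 = 2·8^8 + 2·8^2 + 8 + 3; at 9: 2·9^9 + 2·9^2 + 9 + 3 = 774841152; next = 774841151

774841152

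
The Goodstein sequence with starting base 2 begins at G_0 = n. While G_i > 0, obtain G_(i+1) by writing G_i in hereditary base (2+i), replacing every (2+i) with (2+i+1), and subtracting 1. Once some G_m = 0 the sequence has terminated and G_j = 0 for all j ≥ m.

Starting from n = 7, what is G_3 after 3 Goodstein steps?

3127

i=0: 7 = 2^2 + 2 + 1 (b=2); 2→3: 3^3 + 3 + 1 = 31; 31−1 = 30
i=1: 30 = 3^3 + 3 (b=3); 3→4: 4^4 + 4 = 260; 260−1 = 259
i=2: 259 = 4^4 + 3 (b=4); 4→5: 5^5 + 3 = 3128; 3128−1 = 3127
i=3: 3127 = 5^5 + 2 (b=5); 5→6: 6^6 + 2 = 46658; 46658−1 = 46657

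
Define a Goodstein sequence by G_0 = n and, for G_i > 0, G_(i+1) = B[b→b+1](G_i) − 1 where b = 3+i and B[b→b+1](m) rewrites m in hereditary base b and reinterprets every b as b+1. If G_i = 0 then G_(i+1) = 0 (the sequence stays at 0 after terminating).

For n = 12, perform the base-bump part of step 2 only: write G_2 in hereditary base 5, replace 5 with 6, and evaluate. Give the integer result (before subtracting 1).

12 —HB3→ 3^2 + 3 —bump→ 4^2 + 4 = 20 —(−1)→ 19
19 —HB4→ 4^2 + 3 —bump→ 5^2 + 3 = 28 —(−1)→ 27

38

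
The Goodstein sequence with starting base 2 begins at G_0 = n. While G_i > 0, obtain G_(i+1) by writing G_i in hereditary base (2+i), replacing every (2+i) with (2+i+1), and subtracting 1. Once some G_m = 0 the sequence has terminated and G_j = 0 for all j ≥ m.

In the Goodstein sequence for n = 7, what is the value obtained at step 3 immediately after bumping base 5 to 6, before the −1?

46658

(0) 7|_2 = 2^2 + 2 + 1 ↦ 3^3 + 3 + 1|_3 = 31 ⇒ 30
(1) 30|_3 = 3^3 + 3 ↦ 4^4 + 4|_4 = 260 ⇒ 259
(2) 259|_4 = 4^4 + 3 ↦ 5^5 + 3|_5 = 3128 ⇒ 3127
(3) 3127|_5 = 5^5 + 2 ↦ 6^6 + 2|_6 = 46658 ⇒ 46657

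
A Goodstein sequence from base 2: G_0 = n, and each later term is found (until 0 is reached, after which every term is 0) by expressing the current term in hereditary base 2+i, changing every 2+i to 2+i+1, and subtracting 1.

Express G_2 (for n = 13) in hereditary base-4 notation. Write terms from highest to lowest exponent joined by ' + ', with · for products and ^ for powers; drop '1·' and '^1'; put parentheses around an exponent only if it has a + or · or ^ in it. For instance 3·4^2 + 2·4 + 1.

4^(4 + 1) + 3·4^3 + 3·4^2 + 3·4 + 3

[0] 13 ≡ 2^(2 + 1) + 2^2 + 1 (base 2). Lift 3: 109. −1: 108.
[1] 108 ≡ 3^(3 + 1) + 3^3 (base 3). Lift 4: 1280. −1: 1279.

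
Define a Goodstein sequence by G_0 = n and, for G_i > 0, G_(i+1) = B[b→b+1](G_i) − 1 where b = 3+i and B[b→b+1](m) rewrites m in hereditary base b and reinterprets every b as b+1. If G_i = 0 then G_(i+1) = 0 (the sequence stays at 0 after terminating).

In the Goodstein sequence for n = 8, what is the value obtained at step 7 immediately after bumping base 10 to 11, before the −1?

12

(0) 8|_3 = 2·3 + 2 ↦ 2·4 + 2|_4 = 10 ⇒ 9
(1) 9|_4 = 2·4 + 1 ↦ 2·5 + 1|_5 = 11 ⇒ 10
(2) 10|_5 = 2·5 ↦ 2·6|_6 = 12 ⇒ 11
(3) 11|_6 = 6 + 5 ↦ 7 + 5|_7 = 12 ⇒ 11
(4) 11|_7 = 7 + 4 ↦ 8 + 4|_8 = 12 ⇒ 11
(5) 11|_8 = 8 + 3 ↦ 9 + 3|_9 = 12 ⇒ 11
(6) 11|_9 = 9 + 2 ↦ 10 + 2|_10 = 12 ⇒ 11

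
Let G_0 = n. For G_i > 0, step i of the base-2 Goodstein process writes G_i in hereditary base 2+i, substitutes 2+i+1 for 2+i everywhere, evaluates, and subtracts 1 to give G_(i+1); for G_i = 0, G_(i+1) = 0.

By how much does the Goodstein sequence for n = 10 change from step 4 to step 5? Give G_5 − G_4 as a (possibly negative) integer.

3935819

G_0=10  [base 2] 2^(2 + 1) + 2  →[2↦3]→  3^(3 + 1) + 3 = 84  −1 ⇒ G_1=83
G_1=83  [base 3] 3^(3 + 1) + 2  →[3↦4]→  4^(4 + 1) + 2 = 1026  −1 ⇒ G_2=1025
G_2=1025  [base 4] 4^(4 + 1) + 1  →[4↦5]→  5^(5 + 1) + 1 = 15626  −1 ⇒ G_3=15625
G_3=15625  [base 5] 5^(5 + 1)  →[5↦6]→  6^(6 + 1) = 279936  −1 ⇒ G_4=279935
G_4=279935  [base 6] 5·6^6 + 5·6^5 + 5·6^4 + 5·6^3 + 5·6^2 + 5·6 + 5  →[6↦7]→  5·7^7 + 5·7^5 + 5·7^4 + 5·7^3 + 5·7^2 + 5·7 + 5 = 4215755  −1 ⇒ G_5=4215754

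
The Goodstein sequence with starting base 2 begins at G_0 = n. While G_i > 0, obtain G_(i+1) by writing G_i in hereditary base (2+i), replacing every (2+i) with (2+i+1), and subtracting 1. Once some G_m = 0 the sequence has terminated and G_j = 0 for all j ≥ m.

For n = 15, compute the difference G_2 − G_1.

1172

(0) 15|_2 = 2^(2 + 1) + 2^2 + 2 + 1 ↦ 3^(3 + 1) + 3^3 + 3 + 1|_3 = 112 ⇒ 111
(1) 111|_3 = 3^(3 + 1) + 3^3 + 3 ↦ 4^(4 + 1) + 4^4 + 4|_4 = 1284 ⇒ 1283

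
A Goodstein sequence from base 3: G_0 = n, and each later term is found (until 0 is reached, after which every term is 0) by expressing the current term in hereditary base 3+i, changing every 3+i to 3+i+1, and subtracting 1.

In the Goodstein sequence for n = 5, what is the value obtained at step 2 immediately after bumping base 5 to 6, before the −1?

(0) 5|_3 = 3 + 2 ↦ 4 + 2|_4 = 6 ⇒ 5
(1) 5|_4 = 4 + 1 ↦ 5 + 1|_5 = 6 ⇒ 5
(2) 5|_5 = 5 ↦ 6|_6 = 6 ⇒ 5

6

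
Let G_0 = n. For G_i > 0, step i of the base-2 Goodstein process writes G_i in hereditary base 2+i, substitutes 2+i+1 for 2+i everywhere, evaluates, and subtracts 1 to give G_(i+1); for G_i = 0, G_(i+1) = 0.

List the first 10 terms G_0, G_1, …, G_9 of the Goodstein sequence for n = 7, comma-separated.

7, 30, 259, 3127, 46657, 823543, 16777215, 37665879, 77777775, 150051213

(0) 7|_2 = 2^2 + 2 + 1 ↦ 3^3 + 3 + 1|_3 = 31 ⇒ 30
(1) 30|_3 = 3^3 + 3 ↦ 4^4 + 4|_4 = 260 ⇒ 259
(2) 259|_4 = 4^4 + 3 ↦ 5^5 + 3|_5 = 3128 ⇒ 3127
(3) 3127|_5 = 5^5 + 2 ↦ 6^6 + 2|_6 = 46658 ⇒ 46657
(4) 46657|_6 = 6^6 + 1 ↦ 7^7 + 1|_7 = 823544 ⇒ 823543
(5) 823543|_7 = 7^7 ↦ 8^8|_8 = 16777216 ⇒ 16777215
(6) 16777215|_8 = 7·8^7 + 7·8^6 + 7·8^5 + 7·8^4 + 7·8^3 + 7·8^2 + 7·8 + 7 ↦ 7·9^7 + 7·9^6 + 7·9^5 + 7·9^4 + 7·9^3 + 7·9^2 + 7·9 + 7|_9 = 37665880 ⇒ 37665879
(7) 37665879|_9 = 7·9^7 + 7·9^6 + 7·9^5 + 7·9^4 + 7·9^3 + 7·9^2 + 7·9 + 6 ↦ 7·10^7 + 7·10^6 + 7·10^5 + 7·10^4 + 7·10^3 + 7·10^2 + 7·10 + 6|_10 = 77777776 ⇒ 77777775
(8) 77777775|_10 = 7·10^7 + 7·10^6 + 7·10^5 + 7·10^4 + 7·10^3 + 7·10^2 + 7·10 + 5 ↦ 7·11^7 + 7·11^6 + 7·11^5 + 7·11^4 + 7·11^3 + 7·11^2 + 7·11 + 5|_11 = 150051214 ⇒ 150051213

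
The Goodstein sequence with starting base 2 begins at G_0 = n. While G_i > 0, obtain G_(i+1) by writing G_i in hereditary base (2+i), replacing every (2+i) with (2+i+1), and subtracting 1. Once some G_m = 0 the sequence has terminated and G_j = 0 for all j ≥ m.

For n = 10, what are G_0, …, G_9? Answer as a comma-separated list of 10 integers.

10, 83, 1025, 15625, 279935, 4215754, 84073323, 1937434592, 50000555551, 1426559238830

G_0 = 10. HB_2(10) = 2^(2 + 1) + 2. Bump = 84. G_1 = 83.
G_1 = 83. HB_3(83) = 3^(3 + 1) + 2. Bump = 1026. G_2 = 1025.
G_2 = 1025. HB_4(1025) = 4^(4 + 1) + 1. Bump = 15626. G_3 = 15625.
G_3 = 15625. HB_5(15625) = 5^(5 + 1). Bump = 279936. G_4 = 279935.
G_4 = 279935. HB_6(279935) = 5·6^6 + 5·6^5 + 5·6^4 + 5·6^3 + 5·6^2 + 5·6 + 5. Bump = 4215755. G_5 = 4215754.
G_5 = 4215754. HB_7(4215754) = 5·7^7 + 5·7^5 + 5·7^4 + 5·7^3 + 5·7^2 + 5·7 + 4. Bump = 84073324. G_6 = 84073323.
G_6 = 84073323. HB_8(84073323) = 5·8^8 + 5·8^5 + 5·8^4 + 5·8^3 + 5·8^2 + 5·8 + 3. Bump = 1937434593. G_7 = 1937434592.
G_7 = 1937434592. HB_9(1937434592) = 5·9^9 + 5·9^5 + 5·9^4 + 5·9^3 + 5·9^2 + 5·9 + 2. Bump = 50000555552. G_8 = 50000555551.
G_8 = 50000555551. HB_10(50000555551) = 5·10^10 + 5·10^5 + 5·10^4 + 5·10^3 + 5·10^2 + 5·10 + 1. Bump = 1426559238831. G_9 = 1426559238830.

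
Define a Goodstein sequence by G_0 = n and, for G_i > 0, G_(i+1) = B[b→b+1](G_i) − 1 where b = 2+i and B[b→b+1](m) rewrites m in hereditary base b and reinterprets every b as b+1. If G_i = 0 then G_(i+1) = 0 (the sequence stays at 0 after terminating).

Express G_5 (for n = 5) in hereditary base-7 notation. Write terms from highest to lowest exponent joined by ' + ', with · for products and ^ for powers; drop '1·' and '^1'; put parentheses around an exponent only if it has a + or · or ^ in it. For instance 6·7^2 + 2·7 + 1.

3·7^3 + 3·7^2 + 3·7

(0) 5|_2 = 2^2 + 1 ↦ 3^3 + 1|_3 = 28 ⇒ 27
(1) 27|_3 = 3^3 ↦ 4^4|_4 = 256 ⇒ 255
(2) 255|_4 = 3·4^3 + 3·4^2 + 3·4 + 3 ↦ 3·5^3 + 3·5^2 + 3·5 + 3|_5 = 468 ⇒ 467
(3) 467|_5 = 3·5^3 + 3·5^2 + 3·5 + 2 ↦ 3·6^3 + 3·6^2 + 3·6 + 2|_6 = 776 ⇒ 775
(4) 775|_6 = 3·6^3 + 3·6^2 + 3·6 + 1 ↦ 3·7^3 + 3·7^2 + 3·7 + 1|_7 = 1198 ⇒ 1197
(5) 1197|_7 = 3·7^3 + 3·7^2 + 3·7 ↦ 3·8^3 + 3·8^2 + 3·8|_8 = 1752 ⇒ 1751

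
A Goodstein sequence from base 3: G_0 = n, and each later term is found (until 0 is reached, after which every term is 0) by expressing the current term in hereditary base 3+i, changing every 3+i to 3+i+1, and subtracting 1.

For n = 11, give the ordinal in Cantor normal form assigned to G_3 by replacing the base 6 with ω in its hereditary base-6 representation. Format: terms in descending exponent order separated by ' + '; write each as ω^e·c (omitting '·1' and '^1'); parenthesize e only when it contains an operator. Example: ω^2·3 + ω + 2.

step 0: 11 = 3^2 + 2; sub 4 for 3: 4^2 + 2; = 18; G_1 = 18−1 = 17
step 1: 17 = 4^2 + 1; sub 5 for 4: 5^2 + 1; = 26; G_2 = 26−1 = 25
step 2: 25 = 5^2; sub 6 for 5: 6^2; = 36; G_3 = 36−1 = 35
step 3: 35 = 5·6 + 5; sub 7 for 6: 5·7 + 5; = 40; G_4 = 40−1 = 39

ω·5 + 5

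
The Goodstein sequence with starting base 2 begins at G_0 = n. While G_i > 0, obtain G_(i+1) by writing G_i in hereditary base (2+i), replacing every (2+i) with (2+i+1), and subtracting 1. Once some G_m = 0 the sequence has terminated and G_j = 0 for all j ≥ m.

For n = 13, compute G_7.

step 0: 13 = 2^(2 + 1) + 2^2 + 1; sub 3 for 2: 3^(3 + 1) + 3^3 + 1; = 109; G_1 = 109−1 = 108
step 1: 108 = 3^(3 + 1) + 3^3; sub 4 for 3: 4^(4 + 1) + 4^4; = 1280; G_2 = 1280−1 = 1279
step 2: 1279 = 4^(4 + 1) + 3·4^3 + 3·4^2 + 3·4 + 3; sub 5 for 4: 5^(5 + 1) + 3·5^3 + 3·5^2 + 3·5 + 3; = 16093; G_3 = 16093−1 = 16092
step 3: 16092 = 5^(5 + 1) + 3·5^3 + 3·5^2 + 3·5 + 2; sub 6 for 5: 6^(6 + 1) + 3·6^3 + 3·6^2 + 3·6 + 2; = 280712; G_4 = 280712−1 = 280711
step 4: 280711 = 6^(6 + 1) + 3·6^3 + 3·6^2 + 3·6 + 1; sub 7 for 6: 7^(7 + 1) + 3·7^3 + 3·7^2 + 3·7 + 1; = 5765999; G_5 = 5765999−1 = 5765998
step 5: 5765998 = 7^(7 + 1) + 3·7^3 + 3·7^2 + 3·7; sub 8 for 7: 8^(8 + 1) + 3·8^3 + 3·8^2 + 3·8; = 134219480; G_6 = 134219480−1 = 134219479
step 6: 134219479 = 8^(8 + 1) + 3·8^3 + 3·8^2 + 2·8 + 7; sub 9 for 8: 9^(9 + 1) + 3·9^3 + 3·9^2 + 2·9 + 7; = 3486786856; G_7 = 3486786856−1 = 3486786855
step 7: 3486786855 = 9^(9 + 1) + 3·9^3 + 3·9^2 + 2·9 + 6; sub 10 for 9: 10^(10 + 1) + 3·10^3 + 3·10^2 + 2·10 + 6; = 100000003326; G_8 = 100000003326−1 = 100000003325

3486786855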